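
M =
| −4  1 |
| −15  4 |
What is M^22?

M² = I (check: tr M = 0 and det M = −1), so M^22 = I since 22 is even.

[[1, 0], [0, 1]]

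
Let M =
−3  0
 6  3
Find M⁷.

tr M = 0 and det M = −9, so the characteristic polynomial is λ² − (0)λ + (−9) with roots −3 and 3.
Eigenvectors give P = [[1, 0], [−1, −1]] with P⁻¹ = [[1, 0], [−1, −1]], and M = P·diag(−3, 3)·P⁻¹.
Then M⁷ = P·diag(−2187, 2187)·P⁻¹ = [[−2187, 0], [2187, −2187]] · [[1, 0], [−1, −1]] = [[−2187, 0], [4374, 2187]].

[[−2187, 0], [4374, 2187]]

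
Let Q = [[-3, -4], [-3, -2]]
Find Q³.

[[-123, -124], [-93, -92]]

Q² = [[21, 20], [15, 16]]
Q³ = [[-123, -124], [-93, -92]]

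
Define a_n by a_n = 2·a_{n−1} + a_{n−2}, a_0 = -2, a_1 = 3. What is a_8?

With companion matrix M = [[2, 1], [1, 0]], [a_n, a_{n−1}]ᵀ = M·[a_{n−1}, a_{n−2}]ᵀ, so [a_8, a_7]ᵀ = M^7·[a_1, a_0]ᵀ.
M^7 = [[408, 169], [169, 70]], giving [a_8, a_7]ᵀ = [[886], [367]].

886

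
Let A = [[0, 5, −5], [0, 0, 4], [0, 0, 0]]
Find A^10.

[[0, 0, 0], [0, 0, 0], [0, 0, 0]]

A is strictly triangular, hence nilpotent: A^3 = 0, so A^10 = 0.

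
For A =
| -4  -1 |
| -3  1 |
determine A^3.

[[-85, -16], [-48, -5]]

A^2 = [[19, 3], [9, 4]]
A^3 = [[-85, -16], [-48, -5]]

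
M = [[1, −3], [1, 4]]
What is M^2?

[[−2, −15], [5, 13]]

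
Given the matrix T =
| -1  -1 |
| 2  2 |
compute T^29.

T² = T (a projection; rank 1, trace 1), so T^29 = T.

[[-1, -1], [2, 2]]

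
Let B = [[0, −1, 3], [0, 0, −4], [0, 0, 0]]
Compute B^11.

B is strictly triangular, hence nilpotent: B^3 = 0, so B^11 = 0.

[[0, 0, 0], [0, 0, 0], [0, 0, 0]]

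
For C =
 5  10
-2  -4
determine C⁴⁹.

[[5, 10], [-2, -4]]

C² = C (a projection; rank 1, trace 1), so C⁴⁹ = C.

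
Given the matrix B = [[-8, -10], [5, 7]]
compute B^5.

[[-518, -550], [275, 307]]

tr B = -1 and det B = -6, so the characteristic polynomial is λ² − (-1)λ + (-6) with roots -3 and 2.
Eigenvectors give P = [[-2, -1], [1, 1]] with P⁻¹ = [[-1, -1], [1, 2]], and B = P·diag(-3, 2)·P⁻¹.
Then B^5 = P·diag(-243, 32)·P⁻¹ = [[486, -32], [-243, 32]] · [[-1, -1], [1, 2]] = [[-518, -550], [275, 307]].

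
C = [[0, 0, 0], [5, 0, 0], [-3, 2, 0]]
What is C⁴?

[[0, 0, 0], [0, 0, 0], [0, 0, 0]]

C is strictly triangular, hence nilpotent: C³ = 0, so C⁴ = 0.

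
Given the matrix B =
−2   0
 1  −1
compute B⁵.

tr B = −3 and det B = 2, so the characteristic polynomial is λ² − (−3)λ + (2) with roots −1 and −2.
Eigenvectors give P = [[0, 1], [1, −1]] with P⁻¹ = [[1, 1], [1, 0]], and B = P·diag(−1, −2)·P⁻¹.
Then B⁵ = P·diag(−1, −32)·P⁻¹ = [[0, −32], [−1, 32]] · [[1, 1], [1, 0]] = [[−32, 0], [31, −1]].

[[−32, 0], [31, −1]]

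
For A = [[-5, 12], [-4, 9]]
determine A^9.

[[-59045, 118092], [-39364, 78729]]

tr A = 4 and det A = 3, so the characteristic polynomial is λ² − (4)λ + (3) with roots 3 and 1.
Eigenvectors give P = [[-3, 2], [-2, 1]] with P⁻¹ = [[1, -2], [2, -3]], and A = P·diag(3, 1)·P⁻¹.
Then A^9 = P·diag(19683, 1)·P⁻¹ = [[-59049, 2], [-39366, 1]] · [[1, -2], [2, -3]] = [[-59045, 118092], [-39364, 78729]].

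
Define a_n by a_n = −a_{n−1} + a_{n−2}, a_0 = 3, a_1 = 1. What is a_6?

With companion matrix T = [[−1, 1], [1, 0]], [a_n, a_{n−1}]ᵀ = T·[a_{n−1}, a_{n−2}]ᵀ, so [a_6, a_5]ᵀ = T⁵·[a_1, a_0]ᵀ.
T⁵ = [[−8, 5], [5, −3]], giving [a_6, a_5]ᵀ = [[7], [−4]].

7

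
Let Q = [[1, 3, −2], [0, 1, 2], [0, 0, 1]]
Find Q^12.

Q = I + N where N = [[0, 3, −2], [0, 0, 2], [0, 0, 0]] is strictly upper-triangular, so N^3 = 0.
(I + N)^12 = I + 12·N + 66·N^2 = [[1, 36, 372], [0, 1, 24], [0, 0, 1]].

[[1, 36, 372], [0, 1, 24], [0, 0, 1]]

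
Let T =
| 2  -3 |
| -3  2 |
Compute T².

[[13, -12], [-12, 13]]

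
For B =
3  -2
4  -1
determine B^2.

[[1, -4], [8, -7]]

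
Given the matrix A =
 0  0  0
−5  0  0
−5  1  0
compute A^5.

[[0, 0, 0], [0, 0, 0], [0, 0, 0]]

A is strictly triangular, hence nilpotent: A^3 = 0, so A^5 = 0.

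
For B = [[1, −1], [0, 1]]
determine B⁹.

B = I + N where N = [[0, −1], [0, 0]] is strictly upper-triangular, so N² = 0.
(I + N)⁹ = I + 9·N = [[1, −9], [0, 1]].

[[1, −9], [0, 1]]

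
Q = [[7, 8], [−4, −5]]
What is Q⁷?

[[4375, 4376], [−2188, −2189]]

tr Q = 2 and det Q = −3, so the characteristic polynomial is λ² − (2)λ + (−3) with roots 3 and −1.
Eigenvectors give P = [[2, −1], [−1, 1]] with P⁻¹ = [[1, 1], [1, 2]], and Q = P·diag(3, −1)·P⁻¹.
Then Q⁷ = P·diag(2187, −1)·P⁻¹ = [[4374, 1], [−2187, −1]] · [[1, 1], [1, 2]] = [[4375, 4376], [−2188, −2189]].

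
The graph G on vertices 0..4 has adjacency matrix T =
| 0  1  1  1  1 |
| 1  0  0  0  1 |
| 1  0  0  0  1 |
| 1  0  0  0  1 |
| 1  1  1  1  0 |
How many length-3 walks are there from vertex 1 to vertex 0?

The number of length-3 walks from vertex 1 to vertex 0 is entry (1,0) of T³, where T is the adjacency matrix.
T² = [[4, 1, 1, 1, 3], [1, 2, 2, 2, 1], [1, 2, 2, 2, 1], [1, 2, 2, 2, 1], [3, 1, 1, 1, 4]]
T³ = [[6, 7, 7, 7, 7], [7, 2, 2, 2, 7], [7, 2, 2, 2, 7], [7, 2, 2, 2, 7], [7, 7, 7, 7, 6]]

7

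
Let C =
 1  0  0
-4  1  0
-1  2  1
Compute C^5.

[[1, 0, 0], [-20, 1, 0], [-85, 10, 1]]

C = I + N where N = [[0, 0, 0], [-4, 0, 0], [-1, 2, 0]] is strictly lower-triangular, so N^3 = 0.
(I + N)^5 = I + 5·N + 10·N^2 = [[1, 0, 0], [-20, 1, 0], [-85, 10, 1]].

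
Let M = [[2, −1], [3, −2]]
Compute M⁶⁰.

M² = I (check: tr M = 0 and det M = −1), so M⁶⁰ = I since 60 is even.

[[1, 0], [0, 1]]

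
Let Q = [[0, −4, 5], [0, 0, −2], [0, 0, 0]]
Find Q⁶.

Q is strictly triangular, hence nilpotent: Q³ = 0, so Q⁶ = 0.

[[0, 0, 0], [0, 0, 0], [0, 0, 0]]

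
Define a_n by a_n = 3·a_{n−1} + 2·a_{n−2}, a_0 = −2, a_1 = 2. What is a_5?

With companion matrix C = [[3, 2], [1, 0]], [a_n, a_{n−1}]ᵀ = C·[a_{n−1}, a_{n−2}]ᵀ, so [a_5, a_4]ᵀ = C⁴·[a_1, a_0]ᵀ.
C⁴ = [[139, 78], [39, 22]], giving [a_5, a_4]ᵀ = [[122], [34]].

122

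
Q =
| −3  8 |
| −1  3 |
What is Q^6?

[[1, 0], [0, 1]]

Q² = I (check: tr Q = 0 and det Q = −1), so Q^6 = I since 6 is even.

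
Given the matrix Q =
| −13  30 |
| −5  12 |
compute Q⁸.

[[19171, −37830], [6305, −12354]]

tr Q = −1 and det Q = −6, so the characteristic polynomial is λ² − (−1)λ + (−6) with roots −3 and 2.
Eigenvectors give P = [[3, 2], [1, 1]] with P⁻¹ = [[1, −2], [−1, 3]], and Q = P·diag(−3, 2)·P⁻¹.
Then Q⁸ = P·diag(6561, 256)·P⁻¹ = [[19683, 512], [6561, 256]] · [[1, −2], [−1, 3]] = [[19171, −37830], [6305, −12354]].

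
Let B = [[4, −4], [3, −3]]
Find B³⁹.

[[4, −4], [3, −3]]

B² = B (a projection; rank 1, trace 1), so B³⁹ = B.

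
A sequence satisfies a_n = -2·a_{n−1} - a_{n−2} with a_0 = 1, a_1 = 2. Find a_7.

20

With companion matrix Q = [[-2, -1], [1, 0]], [a_n, a_{n−1}]ᵀ = Q·[a_{n−1}, a_{n−2}]ᵀ, so [a_7, a_6]ᵀ = Q⁶·[a_1, a_0]ᵀ.
Q⁶ = [[7, 6], [-6, -5]], giving [a_7, a_6]ᵀ = [[20], [-17]].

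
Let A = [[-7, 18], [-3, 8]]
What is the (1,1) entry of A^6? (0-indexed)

190

tr A = 1 and det A = -2, so the characteristic polynomial is λ² − (1)λ + (-2) with roots -1 and 2.
Eigenvectors give P = [[-3, -2], [-1, -1]] with P⁻¹ = [[-1, 2], [1, -3]], and A = P·diag(-1, 2)·P⁻¹.
Then A^6 = P·diag(1, 64)·P⁻¹ = [[-3, -128], [-1, -64]] · [[-1, 2], [1, -3]] = [[-125, 378], [-63, 190]].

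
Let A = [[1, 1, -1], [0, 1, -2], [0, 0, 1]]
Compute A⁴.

[[1, 4, -16], [0, 1, -8], [0, 0, 1]]

A = I + N where N = [[0, 1, -1], [0, 0, -2], [0, 0, 0]] is strictly upper-triangular, so N³ = 0.
(I + N)⁴ = I + 4·N + 6·N² = [[1, 4, -16], [0, 1, -8], [0, 0, 1]].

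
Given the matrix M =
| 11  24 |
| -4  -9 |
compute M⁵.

[[731, 1464], [-244, -489]]

tr M = 2 and det M = -3, so the characteristic polynomial is λ² − (2)λ + (-3) with roots 3 and -1.
Eigenvectors give P = [[3, -2], [-1, 1]] with P⁻¹ = [[1, 2], [1, 3]], and M = P·diag(3, -1)·P⁻¹.
Then M⁵ = P·diag(243, -1)·P⁻¹ = [[729, 2], [-243, -1]] · [[1, 2], [1, 3]] = [[731, 1464], [-244, -489]].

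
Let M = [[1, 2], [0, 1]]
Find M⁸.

M = I + N where N = [[0, 2], [0, 0]] is strictly upper-triangular, so N² = 0.
(I + N)⁸ = I + 8·N = [[1, 16], [0, 1]].

[[1, 16], [0, 1]]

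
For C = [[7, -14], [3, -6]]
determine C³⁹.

C² = C (a projection; rank 1, trace 1), so C³⁹ = C.

[[7, -14], [3, -6]]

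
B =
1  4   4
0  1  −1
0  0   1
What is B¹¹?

[[1, 44, −176], [0, 1, −11], [0, 0, 1]]

B = I + N where N = [[0, 4, 4], [0, 0, −1], [0, 0, 0]] is strictly upper-triangular, so N³ = 0.
(I + N)¹¹ = I + 11·N + 55·N² = [[1, 44, −176], [0, 1, −11], [0, 0, 1]].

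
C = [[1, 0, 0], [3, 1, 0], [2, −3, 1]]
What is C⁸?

[[1, 0, 0], [24, 1, 0], [−236, −24, 1]]

C = I + N where N = [[0, 0, 0], [3, 0, 0], [2, −3, 0]] is strictly lower-triangular, so N³ = 0.
(I + N)⁸ = I + 8·N + 28·N² = [[1, 0, 0], [24, 1, 0], [−236, −24, 1]].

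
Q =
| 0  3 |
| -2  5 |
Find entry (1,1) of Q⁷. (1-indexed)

-3990

tr Q = 5 and det Q = 6, so the characteristic polynomial is λ² − (5)λ + (6) with roots 2 and 3.
Eigenvectors give P = [[3, 1], [2, 1]] with P⁻¹ = [[1, -1], [-2, 3]], and Q = P·diag(2, 3)·P⁻¹.
Then Q⁷ = P·diag(128, 2187)·P⁻¹ = [[384, 2187], [256, 2187]] · [[1, -1], [-2, 3]] = [[-3990, 6177], [-4118, 6305]].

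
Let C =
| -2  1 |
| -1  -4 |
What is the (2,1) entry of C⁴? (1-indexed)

C² = [[3, -6], [6, 15]]
C³ = [[0, 27], [-27, -54]]
C⁴ = [[-27, -108], [108, 189]]

108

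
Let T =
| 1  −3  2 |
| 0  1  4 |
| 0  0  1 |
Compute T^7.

[[1, −21, −238], [0, 1, 28], [0, 0, 1]]

T = I + N where N = [[0, −3, 2], [0, 0, 4], [0, 0, 0]] is strictly upper-triangular, so N^3 = 0.
(I + N)^7 = I + 7·N + 21·N^2 = [[1, −21, −238], [0, 1, 28], [0, 0, 1]].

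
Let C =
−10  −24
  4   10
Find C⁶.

tr C = 0 and det C = −4, so the characteristic polynomial is λ² − (0)λ + (−4) with roots 2 and −2.
Eigenvectors give P = [[−2, −3], [1, 1]] with P⁻¹ = [[1, 3], [−1, −2]], and C = P·diag(2, −2)·P⁻¹.
Then C⁶ = P·diag(64, 64)·P⁻¹ = [[−128, −192], [64, 64]] · [[1, 3], [−1, −2]] = [[64, 0], [0, 64]].

[[64, 0], [0, 64]]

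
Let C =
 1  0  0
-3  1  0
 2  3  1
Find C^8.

[[1, 0, 0], [-24, 1, 0], [-236, 24, 1]]

C = I + N where N = [[0, 0, 0], [-3, 0, 0], [2, 3, 0]] is strictly lower-triangular, so N^3 = 0.
(I + N)^8 = I + 8·N + 28·N^2 = [[1, 0, 0], [-24, 1, 0], [-236, 24, 1]].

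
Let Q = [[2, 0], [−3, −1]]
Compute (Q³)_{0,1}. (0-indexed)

tr Q = 1 and det Q = −2, so the characteristic polynomial is λ² − (1)λ + (−2) with roots 2 and −1.
Eigenvectors give P = [[−1, 0], [1, 1]] with P⁻¹ = [[−1, 0], [1, 1]], and Q = P·diag(2, −1)·P⁻¹.
Then Q³ = P·diag(8, −1)·P⁻¹ = [[−8, 0], [8, −1]] · [[−1, 0], [1, 1]] = [[8, 0], [−9, −1]].

0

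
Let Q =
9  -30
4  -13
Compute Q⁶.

tr Q = -4 and det Q = 3, so the characteristic polynomial is λ² − (-4)λ + (3) with roots -3 and -1.
Eigenvectors give P = [[-5, 3], [-2, 1]] with P⁻¹ = [[1, -3], [2, -5]], and Q = P·diag(-3, -1)·P⁻¹.
Then Q⁶ = P·diag(729, 1)·P⁻¹ = [[-3645, 3], [-1458, 1]] · [[1, -3], [2, -5]] = [[-3639, 10920], [-1456, 4369]].

[[-3639, 10920], [-1456, 4369]]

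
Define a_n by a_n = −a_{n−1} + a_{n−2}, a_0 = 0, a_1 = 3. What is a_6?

With companion matrix T = [[−1, 1], [1, 0]], [a_n, a_{n−1}]ᵀ = T·[a_{n−1}, a_{n−2}]ᵀ, so [a_6, a_5]ᵀ = T^5·[a_1, a_0]ᵀ.
T^5 = [[−8, 5], [5, −3]], giving [a_6, a_5]ᵀ = [[−24], [15]].

−24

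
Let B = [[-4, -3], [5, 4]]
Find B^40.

[[1, 0], [0, 1]]

B² = I (check: tr B = 0 and det B = -1), so B^40 = I since 40 is even.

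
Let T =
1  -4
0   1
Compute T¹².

T = I + N where N = [[0, -4], [0, 0]] is strictly upper-triangular, so N² = 0.
(I + N)¹² = I + 12·N = [[1, -48], [0, 1]].

[[1, -48], [0, 1]]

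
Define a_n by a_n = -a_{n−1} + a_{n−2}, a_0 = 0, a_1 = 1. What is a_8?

With companion matrix Q = [[-1, 1], [1, 0]], [a_n, a_{n−1}]ᵀ = Q·[a_{n−1}, a_{n−2}]ᵀ, so [a_8, a_7]ᵀ = Q⁷·[a_1, a_0]ᵀ.
Q⁷ = [[-21, 13], [13, -8]], giving [a_8, a_7]ᵀ = [[-21], [13]].

-21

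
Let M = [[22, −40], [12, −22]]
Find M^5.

tr M = 0 and det M = −4, so the characteristic polynomial is λ² − (0)λ + (−4) with roots 2 and −2.
Eigenvectors give P = [[2, −5], [1, −3]] with P⁻¹ = [[3, −5], [1, −2]], and M = P·diag(2, −2)·P⁻¹.
Then M^5 = P·diag(32, −32)·P⁻¹ = [[64, 160], [32, 96]] · [[3, −5], [1, −2]] = [[352, −640], [192, −352]].

[[352, −640], [192, −352]]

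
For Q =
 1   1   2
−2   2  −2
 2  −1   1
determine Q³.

Q² = [[3, 1, 2], [−10, 4, −10], [6, −1, 7]]
Q³ = [[5, 3, 6], [−38, 8, −38], [22, −3, 21]]

[[5, 3, 6], [−38, 8, −38], [22, −3, 21]]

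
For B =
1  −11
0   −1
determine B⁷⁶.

B² = I (check: tr B = 0 and det B = −1), so B⁷⁶ = I since 76 is even.

[[1, 0], [0, 1]]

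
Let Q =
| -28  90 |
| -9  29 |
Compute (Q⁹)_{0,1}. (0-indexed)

tr Q = 1 and det Q = -2, so the characteristic polynomial is λ² − (1)λ + (-2) with roots 2 and -1.
Eigenvectors give P = [[3, 10], [1, 3]] with P⁻¹ = [[-3, 10], [1, -3]], and Q = P·diag(2, -1)·P⁻¹.
Then Q⁹ = P·diag(512, -1)·P⁻¹ = [[1536, -10], [512, -3]] · [[-3, 10], [1, -3]] = [[-4618, 15390], [-1539, 5129]].

15390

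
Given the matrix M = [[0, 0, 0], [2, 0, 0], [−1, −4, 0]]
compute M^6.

M is strictly triangular, hence nilpotent: M^3 = 0, so M^6 = 0.

[[0, 0, 0], [0, 0, 0], [0, 0, 0]]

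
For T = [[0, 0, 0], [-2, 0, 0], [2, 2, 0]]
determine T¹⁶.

[[0, 0, 0], [0, 0, 0], [0, 0, 0]]

T is strictly triangular, hence nilpotent: T³ = 0, so T¹⁶ = 0.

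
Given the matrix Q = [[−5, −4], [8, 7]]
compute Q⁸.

tr Q = 2 and det Q = −3, so the characteristic polynomial is λ² − (2)λ + (−3) with roots 3 and −1.
Eigenvectors give P = [[−1, −1], [2, 1]] with P⁻¹ = [[1, 1], [−2, −1]], and Q = P·diag(3, −1)·P⁻¹.
Then Q⁸ = P·diag(6561, 1)·P⁻¹ = [[−6561, −1], [13122, 1]] · [[1, 1], [−2, −1]] = [[−6559, −6560], [13120, 13121]].

[[−6559, −6560], [13120, 13121]]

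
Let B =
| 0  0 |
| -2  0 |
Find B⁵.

[[0, 0], [0, 0]]

B is strictly triangular, hence nilpotent: B² = 0, so B⁵ = 0.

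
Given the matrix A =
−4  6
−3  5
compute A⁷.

tr A = 1 and det A = −2, so the characteristic polynomial is λ² − (1)λ + (−2) with roots 2 and −1.
Eigenvectors give P = [[1, 2], [1, 1]] with P⁻¹ = [[−1, 2], [1, −1]], and A = P·diag(2, −1)·P⁻¹.
Then A⁷ = P·diag(128, −1)·P⁻¹ = [[128, −2], [128, −1]] · [[−1, 2], [1, −1]] = [[−130, 258], [−129, 257]].

[[−130, 258], [−129, 257]]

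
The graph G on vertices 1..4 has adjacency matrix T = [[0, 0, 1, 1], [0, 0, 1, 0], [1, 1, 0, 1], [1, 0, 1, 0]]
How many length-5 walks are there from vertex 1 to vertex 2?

6

The number of length-5 walks from vertex 1 to vertex 2 is entry (1,2) of T⁵, where T is the adjacency matrix.
T² = [[2, 1, 1, 1], [1, 1, 0, 1], [1, 0, 3, 1], [1, 1, 1, 2]]
T³ = [[2, 1, 4, 3], [1, 0, 3, 1], [4, 3, 2, 4], [3, 1, 4, 2]]
T⁴ = [[7, 4, 6, 6], [4, 3, 2, 4], [6, 2, 11, 6], [6, 4, 6, 7]]
T⁵ = [[12, 6, 17, 13], [6, 2, 11, 6], [17, 11, 14, 17], [13, 6, 17, 12]]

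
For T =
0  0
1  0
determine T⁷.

[[0, 0], [0, 0]]

T is strictly triangular, hence nilpotent: T² = 0, so T⁷ = 0.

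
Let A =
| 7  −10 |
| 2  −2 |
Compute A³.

[[103, −190], [38, −68]]

tr A = 5 and det A = 6, so the characteristic polynomial is λ² − (5)λ + (6) with roots 2 and 3.
Eigenvectors give P = [[2, 5], [1, 2]] with P⁻¹ = [[−2, 5], [1, −2]], and A = P·diag(2, 3)·P⁻¹.
Then A³ = P·diag(8, 27)·P⁻¹ = [[16, 135], [8, 54]] · [[−2, 5], [1, −2]] = [[103, −190], [38, −68]].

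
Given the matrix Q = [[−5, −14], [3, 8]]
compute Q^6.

[[−377, −882], [189, 442]]

tr Q = 3 and det Q = 2, so the characteristic polynomial is λ² − (3)λ + (2) with roots 1 and 2.
Eigenvectors give P = [[7, −2], [−3, 1]] with P⁻¹ = [[1, 2], [3, 7]], and Q = P·diag(1, 2)·P⁻¹.
Then Q^6 = P·diag(1, 64)·P⁻¹ = [[7, −128], [−3, 64]] · [[1, 2], [3, 7]] = [[−377, −882], [189, 442]].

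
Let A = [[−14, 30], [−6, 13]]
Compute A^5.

[[−164, 330], [−66, 133]]

tr A = −1 and det A = −2, so the characteristic polynomial is λ² − (−1)λ + (−2) with roots −2 and 1.
Eigenvectors give P = [[5, 2], [2, 1]] with P⁻¹ = [[1, −2], [−2, 5]], and A = P·diag(−2, 1)·P⁻¹.
Then A^5 = P·diag(−32, 1)·P⁻¹ = [[−160, 2], [−64, 1]] · [[1, −2], [−2, 5]] = [[−164, 330], [−66, 133]].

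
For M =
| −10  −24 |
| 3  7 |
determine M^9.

tr M = −3 and det M = 2, so the characteristic polynomial is λ² − (−3)λ + (2) with roots −2 and −1.
Eigenvectors give P = [[3, 8], [−1, −3]] with P⁻¹ = [[3, 8], [−1, −3]], and M = P·diag(−2, −1)·P⁻¹.
Then M^9 = P·diag(−512, −1)·P⁻¹ = [[−1536, −8], [512, 3]] · [[3, 8], [−1, −3]] = [[−4600, −12264], [1533, 4087]].

[[−4600, −12264], [1533, 4087]]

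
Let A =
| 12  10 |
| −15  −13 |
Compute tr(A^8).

6817

tr A = −1 and det A = −6, so the characteristic polynomial is λ² − (−1)λ + (−6) with roots −3 and 2.
Eigenvectors give P = [[−2, −1], [3, 1]] with P⁻¹ = [[1, 1], [−3, −2]], and A = P·diag(−3, 2)·P⁻¹.
Then A^8 = P·diag(6561, 256)·P⁻¹ = [[−13122, −256], [19683, 256]] · [[1, 1], [−3, −2]] = [[−12354, −12610], [18915, 19171]].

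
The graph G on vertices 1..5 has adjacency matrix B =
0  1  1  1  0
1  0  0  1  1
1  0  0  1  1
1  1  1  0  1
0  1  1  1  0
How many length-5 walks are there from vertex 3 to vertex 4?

80

The number of length-5 walks from vertex 3 to vertex 4 is entry (3,4) of B^5, where B is the adjacency matrix.
B^2 = [[3, 1, 1, 2, 3], [1, 3, 3, 2, 1], [1, 3, 3, 2, 1], [2, 2, 2, 4, 2], [3, 1, 1, 2, 3]]
B^3 = [[4, 8, 8, 8, 4], [8, 4, 4, 8, 8], [8, 4, 4, 8, 8], [8, 8, 8, 8, 8], [4, 8, 8, 8, 4]]
B^4 = [[24, 16, 16, 24, 24], [16, 24, 24, 24, 16], [16, 24, 24, 24, 16], [24, 24, 24, 32, 24], [24, 16, 16, 24, 24]]
B^5 = [[56, 72, 72, 80, 56], [72, 56, 56, 80, 72], [72, 56, 56, 80, 72], [80, 80, 80, 96, 80], [56, 72, 72, 80, 56]]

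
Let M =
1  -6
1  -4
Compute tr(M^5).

-33

tr M = -3 and det M = 2, so the characteristic polynomial is λ² − (-3)λ + (2) with roots -2 and -1.
Eigenvectors give P = [[2, 3], [1, 1]] with P⁻¹ = [[-1, 3], [1, -2]], and M = P·diag(-2, -1)·P⁻¹.
Then M^5 = P·diag(-32, -1)·P⁻¹ = [[-64, -3], [-32, -1]] · [[-1, 3], [1, -2]] = [[61, -186], [31, -94]].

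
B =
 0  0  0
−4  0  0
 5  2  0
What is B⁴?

[[0, 0, 0], [0, 0, 0], [0, 0, 0]]

B is strictly triangular, hence nilpotent: B³ = 0, so B⁴ = 0.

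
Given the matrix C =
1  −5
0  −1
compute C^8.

[[1, 0], [0, 1]]

C² = I (check: tr C = 0 and det C = −1), so C^8 = I since 8 is even.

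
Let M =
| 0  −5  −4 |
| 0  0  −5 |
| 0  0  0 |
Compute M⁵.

[[0, 0, 0], [0, 0, 0], [0, 0, 0]]

M is strictly triangular, hence nilpotent: M³ = 0, so M⁵ = 0.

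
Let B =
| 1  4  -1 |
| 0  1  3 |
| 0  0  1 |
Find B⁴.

[[1, 16, 68], [0, 1, 12], [0, 0, 1]]

B = I + N where N = [[0, 4, -1], [0, 0, 3], [0, 0, 0]] is strictly upper-triangular, so N³ = 0.
(I + N)⁴ = I + 4·N + 6·N² = [[1, 16, 68], [0, 1, 12], [0, 0, 1]].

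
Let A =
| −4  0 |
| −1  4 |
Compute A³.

A² = [[16, 0], [0, 16]]
A³ = [[−64, 0], [−16, 64]]

[[−64, 0], [−16, 64]]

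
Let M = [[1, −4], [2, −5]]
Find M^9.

[[19681, −39364], [19682, −39365]]

tr M = −4 and det M = 3, so the characteristic polynomial is λ² − (−4)λ + (3) with roots −3 and −1.
Eigenvectors give P = [[−1, 2], [−1, 1]] with P⁻¹ = [[1, −2], [1, −1]], and M = P·diag(−3, −1)·P⁻¹.
Then M^9 = P·diag(−19683, −1)·P⁻¹ = [[19683, −2], [19683, −1]] · [[1, −2], [1, −1]] = [[19681, −39364], [19682, −39365]].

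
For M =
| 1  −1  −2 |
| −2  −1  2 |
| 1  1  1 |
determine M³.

[[−1, −5, −12], [−4, −3, 10], [3, 2, −1]]

M² = [[1, −2, −6], [2, 5, 4], [0, −1, 1]]
M³ = [[−1, −5, −12], [−4, −3, 10], [3, 2, −1]]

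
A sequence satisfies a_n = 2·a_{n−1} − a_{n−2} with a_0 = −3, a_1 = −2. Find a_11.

With companion matrix M = [[2, −1], [1, 0]], [a_n, a_{n−1}]ᵀ = M·[a_{n−1}, a_{n−2}]ᵀ, so [a_11, a_10]ᵀ = M¹⁰·[a_1, a_0]ᵀ.
M¹⁰ = [[11, −10], [10, −9]], giving [a_11, a_10]ᵀ = [[8], [7]].

8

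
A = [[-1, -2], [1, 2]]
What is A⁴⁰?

[[-1, -2], [1, 2]]

A² = A (a projection; rank 1, trace 1), so A⁴⁰ = A.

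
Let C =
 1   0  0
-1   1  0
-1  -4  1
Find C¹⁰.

C = I + N where N = [[0, 0, 0], [-1, 0, 0], [-1, -4, 0]] is strictly lower-triangular, so N³ = 0.
(I + N)¹⁰ = I + 10·N + 45·N² = [[1, 0, 0], [-10, 1, 0], [170, -40, 1]].

[[1, 0, 0], [-10, 1, 0], [170, -40, 1]]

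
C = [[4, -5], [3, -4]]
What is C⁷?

C² = I (check: tr C = 0 and det C = -1), so C⁷ = C since 7 is odd.

[[4, -5], [3, -4]]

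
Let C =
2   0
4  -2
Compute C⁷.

tr C = 0 and det C = -4, so the characteristic polynomial is λ² − (0)λ + (-4) with roots 2 and -2.
Eigenvectors give P = [[-1, 0], [-1, 1]] with P⁻¹ = [[-1, 0], [-1, 1]], and C = P·diag(2, -2)·P⁻¹.
Then C⁷ = P·diag(128, -128)·P⁻¹ = [[-128, 0], [-128, -128]] · [[-1, 0], [-1, 1]] = [[128, 0], [256, -128]].

[[128, 0], [256, -128]]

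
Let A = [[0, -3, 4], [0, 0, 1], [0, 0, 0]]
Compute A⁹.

A is strictly triangular, hence nilpotent: A³ = 0, so A⁹ = 0.

[[0, 0, 0], [0, 0, 0], [0, 0, 0]]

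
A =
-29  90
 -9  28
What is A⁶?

[[631, -1890], [189, -566]]

tr A = -1 and det A = -2, so the characteristic polynomial is λ² − (-1)λ + (-2) with roots -2 and 1.
Eigenvectors give P = [[-10, 3], [-3, 1]] with P⁻¹ = [[-1, 3], [-3, 10]], and A = P·diag(-2, 1)·P⁻¹.
Then A⁶ = P·diag(64, 1)·P⁻¹ = [[-640, 3], [-192, 1]] · [[-1, 3], [-3, 10]] = [[631, -1890], [189, -566]].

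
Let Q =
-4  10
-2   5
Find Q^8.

Q² = Q (a projection; rank 1, trace 1), so Q^8 = Q.

[[-4, 10], [-2, 5]]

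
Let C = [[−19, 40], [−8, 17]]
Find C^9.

[[−98419, 196840], [−39368, 78737]]

tr C = −2 and det C = −3, so the characteristic polynomial is λ² − (−2)λ + (−3) with roots −3 and 1.
Eigenvectors give P = [[5, 2], [2, 1]] with P⁻¹ = [[1, −2], [−2, 5]], and C = P·diag(−3, 1)·P⁻¹.
Then C^9 = P·diag(−19683, 1)·P⁻¹ = [[−98415, 2], [−39366, 1]] · [[1, −2], [−2, 5]] = [[−98419, 196840], [−39368, 78737]].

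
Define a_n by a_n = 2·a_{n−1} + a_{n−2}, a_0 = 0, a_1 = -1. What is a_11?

-5741

With companion matrix Q = [[2, 1], [1, 0]], [a_n, a_{n−1}]ᵀ = Q·[a_{n−1}, a_{n−2}]ᵀ, so [a_11, a_10]ᵀ = Q^10·[a_1, a_0]ᵀ.
Q^10 = [[5741, 2378], [2378, 985]], giving [a_11, a_10]ᵀ = [[-5741], [-2378]].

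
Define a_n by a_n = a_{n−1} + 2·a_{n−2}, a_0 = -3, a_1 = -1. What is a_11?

With companion matrix A = [[1, 2], [1, 0]], [a_n, a_{n−1}]ᵀ = A·[a_{n−1}, a_{n−2}]ᵀ, so [a_11, a_10]ᵀ = A¹⁰·[a_1, a_0]ᵀ.
A¹⁰ = [[683, 682], [341, 342]], giving [a_11, a_10]ᵀ = [[-2729], [-1367]].

-2729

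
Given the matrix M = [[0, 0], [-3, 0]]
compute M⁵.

M is strictly triangular, hence nilpotent: M² = 0, so M⁵ = 0.

[[0, 0], [0, 0]]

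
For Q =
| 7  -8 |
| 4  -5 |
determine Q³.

[[55, -56], [28, -29]]

tr Q = 2 and det Q = -3, so the characteristic polynomial is λ² − (2)λ + (-3) with roots 3 and -1.
Eigenvectors give P = [[2, 1], [1, 1]] with P⁻¹ = [[1, -1], [-1, 2]], and Q = P·diag(3, -1)·P⁻¹.
Then Q³ = P·diag(27, -1)·P⁻¹ = [[54, -1], [27, -1]] · [[1, -1], [-1, 2]] = [[55, -56], [28, -29]].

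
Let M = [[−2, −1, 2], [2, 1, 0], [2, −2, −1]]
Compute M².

[[6, −3, −6], [−2, −1, 4], [−10, −2, 5]]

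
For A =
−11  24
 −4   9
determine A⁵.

[[−731, 1464], [−244, 489]]

tr A = −2 and det A = −3, so the characteristic polynomial is λ² − (−2)λ + (−3) with roots −3 and 1.
Eigenvectors give P = [[−3, 2], [−1, 1]] with P⁻¹ = [[−1, 2], [−1, 3]], and A = P·diag(−3, 1)·P⁻¹.
Then A⁵ = P·diag(−243, 1)·P⁻¹ = [[729, 2], [243, 1]] · [[−1, 2], [−1, 3]] = [[−731, 1464], [−244, 489]].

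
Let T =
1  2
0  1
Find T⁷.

[[1, 14], [0, 1]]

T = I + N where N = [[0, 2], [0, 0]] is strictly upper-triangular, so N² = 0.
(I + N)⁷ = I + 7·N = [[1, 14], [0, 1]].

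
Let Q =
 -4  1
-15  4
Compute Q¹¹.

[[-4, 1], [-15, 4]]

Q² = I (check: tr Q = 0 and det Q = -1), so Q¹¹ = Q since 11 is odd.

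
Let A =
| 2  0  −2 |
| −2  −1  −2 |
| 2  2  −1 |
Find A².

[[0, −4, −2], [−6, −3, 8], [−2, −4, −7]]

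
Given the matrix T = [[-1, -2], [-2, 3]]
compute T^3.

[[3, -22], [-22, 47]]

T^2 = [[5, -4], [-4, 13]]
T^3 = [[3, -22], [-22, 47]]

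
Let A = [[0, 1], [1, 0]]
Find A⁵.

[[0, 1], [1, 0]]

A² = I (check: tr A = 0 and det A = -1), so A⁵ = A since 5 is odd.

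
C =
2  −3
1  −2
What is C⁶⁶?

C² = I (check: tr C = 0 and det C = −1), so C⁶⁶ = I since 66 is even.

[[1, 0], [0, 1]]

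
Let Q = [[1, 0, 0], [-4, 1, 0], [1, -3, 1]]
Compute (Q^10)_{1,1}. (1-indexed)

Q = I + N where N = [[0, 0, 0], [-4, 0, 0], [1, -3, 0]] is strictly lower-triangular, so N^3 = 0.
(I + N)^10 = I + 10·N + 45·N^2 = [[1, 0, 0], [-40, 1, 0], [550, -30, 1]].

1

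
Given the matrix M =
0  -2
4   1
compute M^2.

[[-8, -2], [4, -7]]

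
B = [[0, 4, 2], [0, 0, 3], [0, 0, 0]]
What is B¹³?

[[0, 0, 0], [0, 0, 0], [0, 0, 0]]

B is strictly triangular, hence nilpotent: B³ = 0, so B¹³ = 0.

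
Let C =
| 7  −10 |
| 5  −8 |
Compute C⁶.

[[−601, 1330], [−665, 1394]]

tr C = −1 and det C = −6, so the characteristic polynomial is λ² − (−1)λ + (−6) with roots 2 and −3.
Eigenvectors give P = [[2, 1], [1, 1]] with P⁻¹ = [[1, −1], [−1, 2]], and C = P·diag(2, −3)·P⁻¹.
Then C⁶ = P·diag(64, 729)·P⁻¹ = [[128, 729], [64, 729]] · [[1, −1], [−1, 2]] = [[−601, 1330], [−665, 1394]].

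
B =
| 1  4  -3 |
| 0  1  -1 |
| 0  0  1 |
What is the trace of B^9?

3

B = I + N where N = [[0, 4, -3], [0, 0, -1], [0, 0, 0]] is strictly upper-triangular, so N^3 = 0.
(I + N)^9 = I + 9·N + 36·N^2 = [[1, 36, -171], [0, 1, -9], [0, 0, 1]].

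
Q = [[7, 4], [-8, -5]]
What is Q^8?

tr Q = 2 and det Q = -3, so the characteristic polynomial is λ² − (2)λ + (-3) with roots 3 and -1.
Eigenvectors give P = [[-1, -1], [1, 2]] with P⁻¹ = [[-2, -1], [1, 1]], and Q = P·diag(3, -1)·P⁻¹.
Then Q^8 = P·diag(6561, 1)·P⁻¹ = [[-6561, -1], [6561, 2]] · [[-2, -1], [1, 1]] = [[13121, 6560], [-13120, -6559]].

[[13121, 6560], [-13120, -6559]]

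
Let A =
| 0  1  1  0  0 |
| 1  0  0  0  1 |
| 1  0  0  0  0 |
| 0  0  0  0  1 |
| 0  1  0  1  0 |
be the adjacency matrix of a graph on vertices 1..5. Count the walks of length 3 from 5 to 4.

2

The number of length-3 walks from vertex 5 to vertex 4 is entry (5,4) of A³, where A is the adjacency matrix.
A² = [[2, 0, 0, 0, 1], [0, 2, 1, 1, 0], [0, 1, 1, 0, 0], [0, 1, 0, 1, 0], [1, 0, 0, 0, 2]]
A³ = [[0, 3, 2, 1, 0], [3, 0, 0, 0, 3], [2, 0, 0, 0, 1], [1, 0, 0, 0, 2], [0, 3, 1, 2, 0]]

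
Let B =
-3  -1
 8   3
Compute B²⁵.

[[-3, -1], [8, 3]]

B² = I (check: tr B = 0 and det B = -1), so B²⁵ = B since 25 is odd.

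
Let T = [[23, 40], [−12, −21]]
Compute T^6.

[[4369, 7280], [−2184, −3639]]

tr T = 2 and det T = −3, so the characteristic polynomial is λ² − (2)λ + (−3) with roots −1 and 3.
Eigenvectors give P = [[5, 2], [−3, −1]] with P⁻¹ = [[−1, −2], [3, 5]], and T = P·diag(−1, 3)·P⁻¹.
Then T^6 = P·diag(1, 729)·P⁻¹ = [[5, 1458], [−3, −729]] · [[−1, −2], [3, 5]] = [[4369, 7280], [−2184, −3639]].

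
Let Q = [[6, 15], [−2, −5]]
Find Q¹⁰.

Q² = Q (a projection; rank 1, trace 1), so Q¹⁰ = Q.

[[6, 15], [−2, −5]]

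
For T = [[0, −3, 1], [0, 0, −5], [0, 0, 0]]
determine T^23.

T is strictly triangular, hence nilpotent: T^3 = 0, so T^23 = 0.

[[0, 0, 0], [0, 0, 0], [0, 0, 0]]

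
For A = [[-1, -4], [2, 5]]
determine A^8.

[[-6559, -13120], [6560, 13121]]

tr A = 4 and det A = 3, so the characteristic polynomial is λ² − (4)λ + (3) with roots 3 and 1.
Eigenvectors give P = [[1, -2], [-1, 1]] with P⁻¹ = [[-1, -2], [-1, -1]], and A = P·diag(3, 1)·P⁻¹.
Then A^8 = P·diag(6561, 1)·P⁻¹ = [[6561, -2], [-6561, 1]] · [[-1, -2], [-1, -1]] = [[-6559, -13120], [6560, 13121]].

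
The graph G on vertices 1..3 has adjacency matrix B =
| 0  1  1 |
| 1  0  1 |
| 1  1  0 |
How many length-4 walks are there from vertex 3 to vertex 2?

The number of length-4 walks from vertex 3 to vertex 2 is entry (3,2) of B^4, where B is the adjacency matrix.
B^2 = [[2, 1, 1], [1, 2, 1], [1, 1, 2]]
B^3 = [[2, 3, 3], [3, 2, 3], [3, 3, 2]]
B^4 = [[6, 5, 5], [5, 6, 5], [5, 5, 6]]

5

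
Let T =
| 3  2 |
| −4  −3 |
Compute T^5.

T² = I (check: tr T = 0 and det T = −1), so T^5 = T since 5 is odd.

[[3, 2], [−4, −3]]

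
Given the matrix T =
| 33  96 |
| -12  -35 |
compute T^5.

[[1953, 5856], [-732, -2195]]

tr T = -2 and det T = -3, so the characteristic polynomial is λ² − (-2)λ + (-3) with roots -3 and 1.
Eigenvectors give P = [[8, 3], [-3, -1]] with P⁻¹ = [[-1, -3], [3, 8]], and T = P·diag(-3, 1)·P⁻¹.
Then T^5 = P·diag(-243, 1)·P⁻¹ = [[-1944, 3], [729, -1]] · [[-1, -3], [3, 8]] = [[1953, 5856], [-732, -2195]].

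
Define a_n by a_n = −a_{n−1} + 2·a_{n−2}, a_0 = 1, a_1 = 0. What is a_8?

With companion matrix M = [[−1, 2], [1, 0]], [a_n, a_{n−1}]ᵀ = M·[a_{n−1}, a_{n−2}]ᵀ, so [a_8, a_7]ᵀ = M^7·[a_1, a_0]ᵀ.
M^7 = [[−85, 86], [43, −42]], giving [a_8, a_7]ᵀ = [[86], [−42]].

86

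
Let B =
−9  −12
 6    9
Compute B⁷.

[[−6561, −8748], [4374, 6561]]

tr B = 0 and det B = −9, so the characteristic polynomial is λ² − (0)λ + (−9) with roots 3 and −3.
Eigenvectors give P = [[−1, −2], [1, 1]] with P⁻¹ = [[1, 2], [−1, −1]], and B = P·diag(3, −3)·P⁻¹.
Then B⁷ = P·diag(2187, −2187)·P⁻¹ = [[−2187, 4374], [2187, −2187]] · [[1, 2], [−1, −1]] = [[−6561, −8748], [4374, 6561]].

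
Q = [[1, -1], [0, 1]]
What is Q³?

[[1, -3], [0, 1]]

Q = I + N where N = [[0, -1], [0, 0]] is strictly upper-triangular, so N² = 0.
(I + N)³ = I + 3·N = [[1, -3], [0, 1]].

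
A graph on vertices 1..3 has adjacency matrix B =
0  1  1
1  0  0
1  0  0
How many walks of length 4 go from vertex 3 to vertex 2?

The number of length-4 walks from vertex 3 to vertex 2 is entry (3,2) of B⁴, where B is the adjacency matrix.
B² = [[2, 0, 0], [0, 1, 1], [0, 1, 1]]
B³ = [[0, 2, 2], [2, 0, 0], [2, 0, 0]]
B⁴ = [[4, 0, 0], [0, 2, 2], [0, 2, 2]]

2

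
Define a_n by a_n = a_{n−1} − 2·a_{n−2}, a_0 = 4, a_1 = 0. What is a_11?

With companion matrix A = [[1, −2], [1, 0]], [a_n, a_{n−1}]ᵀ = A·[a_{n−1}, a_{n−2}]ᵀ, so [a_11, a_10]ᵀ = A¹⁰·[a_1, a_0]ᵀ.
A¹⁰ = [[23, 22], [−11, 34]], giving [a_11, a_10]ᵀ = [[88], [136]].

88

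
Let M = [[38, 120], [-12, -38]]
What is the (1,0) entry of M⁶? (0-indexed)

0

tr M = 0 and det M = -4, so the characteristic polynomial is λ² − (0)λ + (-4) with roots 2 and -2.
Eigenvectors give P = [[-10, -3], [3, 1]] with P⁻¹ = [[-1, -3], [3, 10]], and M = P·diag(2, -2)·P⁻¹.
Then M⁶ = P·diag(64, 64)·P⁻¹ = [[-640, -192], [192, 64]] · [[-1, -3], [3, 10]] = [[64, 0], [0, 64]].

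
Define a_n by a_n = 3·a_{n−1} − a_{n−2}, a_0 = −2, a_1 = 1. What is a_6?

254

With companion matrix B = [[3, −1], [1, 0]], [a_n, a_{n−1}]ᵀ = B·[a_{n−1}, a_{n−2}]ᵀ, so [a_6, a_5]ᵀ = B^5·[a_1, a_0]ᵀ.
B^5 = [[144, −55], [55, −21]], giving [a_6, a_5]ᵀ = [[254], [97]].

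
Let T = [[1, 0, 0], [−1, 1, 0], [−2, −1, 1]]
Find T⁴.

T = I + N where N = [[0, 0, 0], [−1, 0, 0], [−2, −1, 0]] is strictly lower-triangular, so N³ = 0.
(I + N)⁴ = I + 4·N + 6·N² = [[1, 0, 0], [−4, 1, 0], [−2, −4, 1]].

[[1, 0, 0], [−4, 1, 0], [−2, −4, 1]]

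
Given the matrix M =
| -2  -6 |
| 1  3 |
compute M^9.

M² = M (a projection; rank 1, trace 1), so M^9 = M.

[[-2, -6], [1, 3]]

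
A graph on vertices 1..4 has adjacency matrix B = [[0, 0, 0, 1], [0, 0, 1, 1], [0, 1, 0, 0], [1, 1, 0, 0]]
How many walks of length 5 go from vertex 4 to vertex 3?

0

The number of length-5 walks from vertex 4 to vertex 3 is entry (4,3) of B⁵, where B is the adjacency matrix.
B² = [[1, 1, 0, 0], [1, 2, 0, 0], [0, 0, 1, 1], [0, 0, 1, 2]]
B³ = [[0, 0, 1, 2], [0, 0, 2, 3], [1, 2, 0, 0], [2, 3, 0, 0]]
B⁴ = [[2, 3, 0, 0], [3, 5, 0, 0], [0, 0, 2, 3], [0, 0, 3, 5]]
B⁵ = [[0, 0, 3, 5], [0, 0, 5, 8], [3, 5, 0, 0], [5, 8, 0, 0]]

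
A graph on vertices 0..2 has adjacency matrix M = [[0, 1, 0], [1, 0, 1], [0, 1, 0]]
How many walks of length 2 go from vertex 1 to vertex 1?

The number of length-2 walks from vertex 1 to vertex 1 is entry (1,1) of M², where M is the adjacency matrix.
M² = [[1, 0, 1], [0, 2, 0], [1, 0, 1]]

2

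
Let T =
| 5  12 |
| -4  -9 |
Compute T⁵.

[[725, 1452], [-484, -969]]

tr T = -4 and det T = 3, so the characteristic polynomial is λ² − (-4)λ + (3) with roots -1 and -3.
Eigenvectors give P = [[-2, 3], [1, -2]] with P⁻¹ = [[-2, -3], [-1, -2]], and T = P·diag(-1, -3)·P⁻¹.
Then T⁵ = P·diag(-1, -243)·P⁻¹ = [[2, -729], [-1, 486]] · [[-2, -3], [-1, -2]] = [[725, 1452], [-484, -969]].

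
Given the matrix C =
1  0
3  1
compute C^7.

[[1, 0], [21, 1]]

C = I + N where N = [[0, 0], [3, 0]] is strictly lower-triangular, so N^2 = 0.
(I + N)^7 = I + 7·N = [[1, 0], [21, 1]].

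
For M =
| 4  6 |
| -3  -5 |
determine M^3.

tr M = -1 and det M = -2, so the characteristic polynomial is λ² − (-1)λ + (-2) with roots -2 and 1.
Eigenvectors give P = [[-1, 2], [1, -1]] with P⁻¹ = [[1, 2], [1, 1]], and M = P·diag(-2, 1)·P⁻¹.
Then M^3 = P·diag(-8, 1)·P⁻¹ = [[8, 2], [-8, -1]] · [[1, 2], [1, 1]] = [[10, 18], [-9, -17]].

[[10, 18], [-9, -17]]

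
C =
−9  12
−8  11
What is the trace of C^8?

6562

tr C = 2 and det C = −3, so the characteristic polynomial is λ² − (2)λ + (−3) with roots −1 and 3.
Eigenvectors give P = [[3, 1], [2, 1]] with P⁻¹ = [[1, −1], [−2, 3]], and C = P·diag(−1, 3)·P⁻¹.
Then C^8 = P·diag(1, 6561)·P⁻¹ = [[3, 6561], [2, 6561]] · [[1, −1], [−2, 3]] = [[−13119, 19680], [−13120, 19681]].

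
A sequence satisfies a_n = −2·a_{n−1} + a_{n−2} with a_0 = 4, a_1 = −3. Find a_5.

With companion matrix A = [[−2, 1], [1, 0]], [a_n, a_{n−1}]ᵀ = A·[a_{n−1}, a_{n−2}]ᵀ, so [a_5, a_4]ᵀ = A⁴·[a_1, a_0]ᵀ.
A⁴ = [[29, −12], [−12, 5]], giving [a_5, a_4]ᵀ = [[−135], [56]].

−135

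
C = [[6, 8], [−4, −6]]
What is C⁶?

tr C = 0 and det C = −4, so the characteristic polynomial is λ² − (0)λ + (−4) with roots 2 and −2.
Eigenvectors give P = [[2, 1], [−1, −1]] with P⁻¹ = [[1, 1], [−1, −2]], and C = P·diag(2, −2)·P⁻¹.
Then C⁶ = P·diag(64, 64)·P⁻¹ = [[128, 64], [−64, −64]] · [[1, 1], [−1, −2]] = [[64, 0], [0, 64]].

[[64, 0], [0, 64]]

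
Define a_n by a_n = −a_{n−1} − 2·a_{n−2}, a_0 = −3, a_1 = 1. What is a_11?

89

With companion matrix C = [[−1, −2], [1, 0]], [a_n, a_{n−1}]ᵀ = C·[a_{n−1}, a_{n−2}]ᵀ, so [a_11, a_10]ᵀ = C^10·[a_1, a_0]ᵀ.
C^10 = [[23, −22], [11, 34]], giving [a_11, a_10]ᵀ = [[89], [−91]].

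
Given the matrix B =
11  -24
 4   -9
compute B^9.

[[59051, -118104], [19684, -39369]]

tr B = 2 and det B = -3, so the characteristic polynomial is λ² − (2)λ + (-3) with roots 3 and -1.
Eigenvectors give P = [[3, 2], [1, 1]] with P⁻¹ = [[1, -2], [-1, 3]], and B = P·diag(3, -1)·P⁻¹.
Then B^9 = P·diag(19683, -1)·P⁻¹ = [[59049, -2], [19683, -1]] · [[1, -2], [-1, 3]] = [[59051, -118104], [19684, -39369]].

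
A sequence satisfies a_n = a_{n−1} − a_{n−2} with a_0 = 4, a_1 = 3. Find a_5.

1

With companion matrix A = [[1, −1], [1, 0]], [a_n, a_{n−1}]ᵀ = A·[a_{n−1}, a_{n−2}]ᵀ, so [a_5, a_4]ᵀ = A⁴·[a_1, a_0]ᵀ.
A⁴ = [[−1, 1], [−1, 0]], giving [a_5, a_4]ᵀ = [[1], [−3]].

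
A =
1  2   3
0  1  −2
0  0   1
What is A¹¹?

[[1, 22, −187], [0, 1, −22], [0, 0, 1]]

A = I + N where N = [[0, 2, 3], [0, 0, −2], [0, 0, 0]] is strictly upper-triangular, so N³ = 0.
(I + N)¹¹ = I + 11·N + 55·N² = [[1, 22, −187], [0, 1, −22], [0, 0, 1]].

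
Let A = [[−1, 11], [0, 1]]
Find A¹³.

[[−1, 11], [0, 1]]

A² = I (check: tr A = 0 and det A = −1), so A¹³ = A since 13 is odd.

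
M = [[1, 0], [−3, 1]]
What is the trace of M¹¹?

M = I + N where N = [[0, 0], [−3, 0]] is strictly lower-triangular, so N² = 0.
(I + N)¹¹ = I + 11·N = [[1, 0], [−33, 1]].

2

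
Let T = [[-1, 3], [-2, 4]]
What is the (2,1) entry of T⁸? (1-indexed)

-510

tr T = 3 and det T = 2, so the characteristic polynomial is λ² − (3)λ + (2) with roots 1 and 2.
Eigenvectors give P = [[3, 1], [2, 1]] with P⁻¹ = [[1, -1], [-2, 3]], and T = P·diag(1, 2)·P⁻¹.
Then T⁸ = P·diag(1, 256)·P⁻¹ = [[3, 256], [2, 256]] · [[1, -1], [-2, 3]] = [[-509, 765], [-510, 766]].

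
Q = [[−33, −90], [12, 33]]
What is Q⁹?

tr Q = 0 and det Q = −9, so the characteristic polynomial is λ² − (0)λ + (−9) with roots −3 and 3.
Eigenvectors give P = [[−3, −5], [1, 2]] with P⁻¹ = [[−2, −5], [1, 3]], and Q = P·diag(−3, 3)·P⁻¹.
Then Q⁹ = P·diag(−19683, 19683)·P⁻¹ = [[59049, −98415], [−19683, 39366]] · [[−2, −5], [1, 3]] = [[−216513, −590490], [78732, 216513]].

[[−216513, −590490], [78732, 216513]]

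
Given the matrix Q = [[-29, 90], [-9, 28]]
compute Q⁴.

[[151, -450], [45, -134]]

tr Q = -1 and det Q = -2, so the characteristic polynomial is λ² − (-1)λ + (-2) with roots 1 and -2.
Eigenvectors give P = [[3, 10], [1, 3]] with P⁻¹ = [[-3, 10], [1, -3]], and Q = P·diag(1, -2)·P⁻¹.
Then Q⁴ = P·diag(1, 16)·P⁻¹ = [[3, 160], [1, 48]] · [[-3, 10], [1, -3]] = [[151, -450], [45, -134]].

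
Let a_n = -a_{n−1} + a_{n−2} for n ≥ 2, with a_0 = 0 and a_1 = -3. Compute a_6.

With companion matrix M = [[-1, 1], [1, 0]], [a_n, a_{n−1}]ᵀ = M·[a_{n−1}, a_{n−2}]ᵀ, so [a_6, a_5]ᵀ = M⁵·[a_1, a_0]ᵀ.
M⁵ = [[-8, 5], [5, -3]], giving [a_6, a_5]ᵀ = [[24], [-15]].

24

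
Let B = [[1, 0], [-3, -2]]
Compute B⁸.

[[1, 0], [255, 256]]

tr B = -1 and det B = -2, so the characteristic polynomial is λ² − (-1)λ + (-2) with roots 1 and -2.
Eigenvectors give P = [[1, 0], [-1, -1]] with P⁻¹ = [[1, 0], [-1, -1]], and B = P·diag(1, -2)·P⁻¹.
Then B⁸ = P·diag(1, 256)·P⁻¹ = [[1, 0], [-1, -256]] · [[1, 0], [-1, -1]] = [[1, 0], [255, 256]].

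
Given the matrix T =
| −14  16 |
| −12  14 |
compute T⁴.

[[16, 0], [0, 16]]

tr T = 0 and det T = −4, so the characteristic polynomial is λ² − (0)λ + (−4) with roots 2 and −2.
Eigenvectors give P = [[1, 4], [1, 3]] with P⁻¹ = [[−3, 4], [1, −1]], and T = P·diag(2, −2)·P⁻¹.
Then T⁴ = P·diag(16, 16)·P⁻¹ = [[16, 64], [16, 48]] · [[−3, 4], [1, −1]] = [[16, 0], [0, 16]].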